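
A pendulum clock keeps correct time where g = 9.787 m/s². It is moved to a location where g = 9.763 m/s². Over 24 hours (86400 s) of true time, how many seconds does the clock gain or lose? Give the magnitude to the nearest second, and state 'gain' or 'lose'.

The clock's period scales as T ∝ 1/√g, so T'/T = √(9.787/9.763) = 1.00123.
In 86400 s of true time the clock registers 86400/1.00123 = 86294.0 s, so it loses 106 s.

lose 106 s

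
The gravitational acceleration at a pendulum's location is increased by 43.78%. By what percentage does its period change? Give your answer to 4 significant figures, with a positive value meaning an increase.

T ∝ 1/√g, so T'/T = 1/√(1.4378) = 0.83397.
Percentage change in T = (0.83397 − 1) × 100% = -16.60%.

-16.60%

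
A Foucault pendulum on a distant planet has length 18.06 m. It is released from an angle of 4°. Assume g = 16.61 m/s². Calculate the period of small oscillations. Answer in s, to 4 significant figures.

T = 2π√(L/g) = 2π√(18.06/16.61) = 2π × 1.0427 = 6.552 s.

6.552 s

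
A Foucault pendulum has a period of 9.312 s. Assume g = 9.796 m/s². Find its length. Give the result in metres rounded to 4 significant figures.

From T = 2π√(L/g), L = gT²/(4π²) = 9.796 × 9.3120²/(4π²) = 21.52 m.

21.52 m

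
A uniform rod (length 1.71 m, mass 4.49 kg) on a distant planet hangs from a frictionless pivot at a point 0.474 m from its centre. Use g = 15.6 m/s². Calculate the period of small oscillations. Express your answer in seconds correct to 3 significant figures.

For a physical pendulum T = 2π√(I/(mgd)), with d = 0.4740 m from pivot to centre of mass.
I_cm = mL²/12 = 4.49 × 1.71²/12 = 1.094 kg·m²; I = I_cm + md² = 1.094 + 4.49 × 0.4740² = 2.103 kg·m².
T = 2π√(2.103/(4.49 × 15.6 × 0.4740)) = 1.58 s.

1.58 s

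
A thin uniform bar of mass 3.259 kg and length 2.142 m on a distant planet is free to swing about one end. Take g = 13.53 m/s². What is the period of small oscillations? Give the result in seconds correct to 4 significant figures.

For a physical pendulum T = 2π√(I/(mgd)), with d = 1.0710 m from pivot to centre of mass.
I_cm = mL²/12 = 3.259 × 2.142²/12 = 1.2461 kg·m²; I = I_cm + md² = 1.2461 + 3.259 × 1.0710² = 4.9843 kg·m².
T = 2π√(4.9843/(3.259 × 13.53 × 1.0710)) = 2.041 s.

2.041 s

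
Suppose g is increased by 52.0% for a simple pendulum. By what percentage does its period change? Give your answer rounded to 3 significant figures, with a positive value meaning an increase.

T ∝ 1/√g, so T'/T = 1/√(1.520) = 0.8111.
Percentage change in T = (0.8111 − 1) × 100% = -18.9%.

-18.9%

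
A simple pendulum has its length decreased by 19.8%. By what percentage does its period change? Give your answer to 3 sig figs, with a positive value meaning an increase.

T ∝ √L, so T'/T = √(0.8020) = 0.8955.
Percentage change in T = (0.8955 − 1) × 100% = -10.4%.

-10.4%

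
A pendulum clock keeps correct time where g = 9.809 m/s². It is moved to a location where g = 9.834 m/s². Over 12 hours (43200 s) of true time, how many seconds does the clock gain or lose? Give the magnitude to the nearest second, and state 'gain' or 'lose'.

gain 55 s

The clock's period scales as T ∝ 1/√g, so T'/T = √(9.809/9.834) = 0.998728.
In 43200 s of true time the clock registers 43200/0.998728 = 43255.0 s, so it gains 55 s.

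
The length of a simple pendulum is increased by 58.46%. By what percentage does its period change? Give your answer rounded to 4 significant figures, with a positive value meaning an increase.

25.88%

T ∝ √L, so T'/T = √(1.5846) = 1.2588.
Percentage change in T = (1.2588 − 1) × 100% = 25.88%.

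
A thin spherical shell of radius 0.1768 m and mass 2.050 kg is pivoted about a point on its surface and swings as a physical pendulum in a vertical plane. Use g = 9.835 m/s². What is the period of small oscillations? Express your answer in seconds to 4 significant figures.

1.088 s

I_cm = (2/3)mr² = 0.042720 kg·m². The pivot is at distance d = 0.1768 m from the centre of mass.
By the parallel-axis theorem, I = I_cm + md² = 0.042720 + 0.064079 = 0.10680 kg·m².
T = 2π√(I/(mgd)) = 2π√(0.10680/(2.050 × 9.835 × 0.1768)) = 1.088 s.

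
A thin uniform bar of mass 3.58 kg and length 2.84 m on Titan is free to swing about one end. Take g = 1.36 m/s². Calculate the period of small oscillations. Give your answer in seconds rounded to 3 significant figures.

7.41 s

For a physical pendulum T = 2π√(I/(mgd)), with d = 1.420 m from pivot to centre of mass.
I_cm = mL²/12 = 3.58 × 2.84²/12 = 2.406 kg·m²; I = I_cm + md² = 2.406 + 3.58 × 1.420² = 9.625 kg·m².
T = 2π√(9.625/(3.58 × 1.36 × 1.420)) = 7.41 s.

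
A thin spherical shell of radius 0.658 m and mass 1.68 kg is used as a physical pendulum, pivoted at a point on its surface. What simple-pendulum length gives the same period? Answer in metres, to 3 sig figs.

The equivalent simple-pendulum length is L_eq = I/(md), where I is about the pivot and d = 0.6580 m.
I_cm = (2/3)mR² = 0.4849 kg·m², so I = I_cm + md² = 0.4849 + 0.7274 = 1.212 kg·m².
L_eq = 1.212/(1.68 × 0.6580) = 1.10 m.

1.10 m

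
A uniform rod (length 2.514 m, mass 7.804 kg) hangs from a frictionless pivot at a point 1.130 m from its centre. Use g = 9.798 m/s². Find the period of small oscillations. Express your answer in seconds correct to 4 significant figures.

For a physical pendulum T = 2π√(I/(mgd)), with d = 1.1300 m from pivot to centre of mass.
I_cm = mL²/12 = 7.804 × 2.514²/12 = 4.1102 kg·m²; I = I_cm + md² = 4.1102 + 7.804 × 1.1300² = 14.075 kg·m².
T = 2π√(14.075/(7.804 × 9.798 × 1.1300)) = 2.536 s.

2.536 s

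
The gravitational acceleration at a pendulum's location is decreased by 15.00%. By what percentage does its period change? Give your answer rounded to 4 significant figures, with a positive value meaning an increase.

T ∝ 1/√g, so T'/T = 1/√(0.85000) = 1.0847.
Percentage change in T = (1.0847 − 1) × 100% = 8.465%.

8.465%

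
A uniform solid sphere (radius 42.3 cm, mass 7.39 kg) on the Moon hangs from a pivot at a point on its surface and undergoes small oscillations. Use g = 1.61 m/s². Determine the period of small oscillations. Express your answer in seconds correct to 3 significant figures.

I_cm = (2/5)mr² = 0.5289 kg·m². The pivot is at distance d = 0.423 m from the centre of mass.
By the parallel-axis theorem, I = I_cm + md² = 0.5289 + 1.322 = 1.851 kg·m².
T = 2π√(I/(mgd)) = 2π√(1.851/(7.39 × 1.61 × 0.423)) = 3.81 s.

3.81 s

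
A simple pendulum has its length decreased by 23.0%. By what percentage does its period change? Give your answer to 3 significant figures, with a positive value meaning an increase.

T ∝ √L, so T'/T = √(0.7700) = 0.8775.
Percentage change in T = (0.8775 − 1) × 100% = -12.3%.

-12.3%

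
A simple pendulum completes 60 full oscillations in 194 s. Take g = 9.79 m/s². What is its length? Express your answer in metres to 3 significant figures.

T = 194/60 = 3.233 s.
From T = 2π√(L/g), L = gT²/(4π²) = 9.79 × 3.233²/(4π²) = 2.59 m.

2.59 m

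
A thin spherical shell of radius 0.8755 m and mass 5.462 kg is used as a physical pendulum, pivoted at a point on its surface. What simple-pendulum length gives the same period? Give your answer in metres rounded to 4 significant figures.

1.459 m

The equivalent simple-pendulum length is L_eq = I/(md), where I is about the pivot and d = 0.87550 m.
I_cm = (2/3)mR² = 2.7911 kg·m², so I = I_cm + md² = 2.7911 + 4.1866 = 6.9777 kg·m².
L_eq = 6.9777/(5.462 × 0.87550) = 1.459 m.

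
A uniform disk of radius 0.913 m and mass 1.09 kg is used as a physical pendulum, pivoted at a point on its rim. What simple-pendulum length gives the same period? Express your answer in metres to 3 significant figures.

The equivalent simple-pendulum length is L_eq = I/(md), where I is about the pivot and d = 0.9130 m.
I_cm = ½mR² = 0.4543 kg·m², so I = I_cm + md² = 0.4543 + 0.9086 = 1.363 kg·m².
L_eq = 1.363/(1.09 × 0.9130) = 1.37 m.

1.37 m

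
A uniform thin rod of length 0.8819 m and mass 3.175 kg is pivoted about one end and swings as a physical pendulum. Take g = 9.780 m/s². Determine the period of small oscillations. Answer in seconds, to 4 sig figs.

1.541 s

For a physical pendulum T = 2π√(I/(mgd)), with d = 0.44095 m from pivot to centre of mass.
I_cm = mL²/12 = 3.175 × 0.8819²/12 = 0.20578 kg·m²; I = I_cm + md² = 0.20578 + 3.175 × 0.44095² = 0.82312 kg·m².
T = 2π√(0.82312/(3.175 × 9.780 × 0.44095)) = 1.541 s.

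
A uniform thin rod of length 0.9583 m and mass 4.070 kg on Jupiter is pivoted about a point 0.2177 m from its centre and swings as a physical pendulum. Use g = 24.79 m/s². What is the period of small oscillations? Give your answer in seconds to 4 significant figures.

For a physical pendulum T = 2π√(I/(mgd)), with d = 0.21770 m from pivot to centre of mass.
I_cm = mL²/12 = 4.070 × 0.9583²/12 = 0.31147 kg·m²; I = I_cm + md² = 0.31147 + 4.070 × 0.21770² = 0.50436 kg·m².
T = 2π√(0.50436/(4.070 × 24.79 × 0.21770)) = 0.9521 s.

0.9521 s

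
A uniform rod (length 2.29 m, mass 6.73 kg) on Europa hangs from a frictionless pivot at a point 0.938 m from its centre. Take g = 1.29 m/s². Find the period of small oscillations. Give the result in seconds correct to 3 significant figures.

For a physical pendulum T = 2π√(I/(mgd)), with d = 0.9380 m from pivot to centre of mass.
I_cm = mL²/12 = 6.73 × 2.29²/12 = 2.941 kg·m²; I = I_cm + md² = 2.941 + 6.73 × 0.9380² = 8.862 kg·m².
T = 2π√(8.862/(6.73 × 1.29 × 0.9380)) = 6.55 s.

6.55 s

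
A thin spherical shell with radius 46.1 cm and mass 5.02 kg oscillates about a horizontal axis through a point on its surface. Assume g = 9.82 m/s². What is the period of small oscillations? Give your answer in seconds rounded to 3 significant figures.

1.76 s

I_cm = (2/3)mr² = 0.7112 kg·m². The pivot is at distance d = 0.461 m from the centre of mass.
By the parallel-axis theorem, I = I_cm + md² = 0.7112 + 1.067 = 1.778 kg·m².
T = 2π√(I/(mgd)) = 2π√(1.778/(5.02 × 9.82 × 0.461)) = 1.76 s.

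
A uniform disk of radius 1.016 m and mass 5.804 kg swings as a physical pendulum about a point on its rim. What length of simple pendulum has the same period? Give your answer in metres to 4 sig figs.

1.524 m

The equivalent simple-pendulum length is L_eq = I/(md), where I is about the pivot and d = 1.0160 m.
I_cm = ½mR² = 2.9956 kg·m², so I = I_cm + md² = 2.9956 + 5.9912 = 8.9868 kg·m².
L_eq = 8.9868/(5.804 × 1.0160) = 1.524 m.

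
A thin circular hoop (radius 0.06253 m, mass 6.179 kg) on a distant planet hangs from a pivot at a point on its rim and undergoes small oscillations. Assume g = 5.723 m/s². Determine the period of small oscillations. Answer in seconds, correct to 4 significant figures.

I_cm = mr² = 0.024160 kg·m². The pivot is at distance d = 0.06253 m from the centre of mass.
By the parallel-axis theorem, I = I_cm + md² = 0.024160 + 0.024160 = 0.048320 kg·m².
T = 2π√(I/(mgd)) = 2π√(0.048320/(6.179 × 5.723 × 0.06253)) = 0.9288 s.

0.9288 s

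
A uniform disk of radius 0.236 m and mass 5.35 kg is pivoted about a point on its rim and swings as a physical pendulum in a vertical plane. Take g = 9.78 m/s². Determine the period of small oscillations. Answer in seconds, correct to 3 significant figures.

I_cm = ½mr² = 0.1490 kg·m². The pivot is at distance d = 0.236 m from the centre of mass.
By the parallel-axis theorem, I = I_cm + md² = 0.1490 + 0.2980 = 0.4470 kg·m².
T = 2π√(I/(mgd)) = 2π√(0.4470/(5.35 × 9.78 × 0.236)) = 1.20 s.

1.20 s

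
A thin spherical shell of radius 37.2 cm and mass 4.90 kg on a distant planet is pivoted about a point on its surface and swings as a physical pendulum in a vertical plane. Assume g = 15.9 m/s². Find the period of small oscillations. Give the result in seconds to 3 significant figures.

1.24 s

I_cm = (2/3)mr² = 0.4521 kg·m². The pivot is at distance d = 0.372 m from the centre of mass.
By the parallel-axis theorem, I = I_cm + md² = 0.4521 + 0.6781 = 1.130 kg·m².
T = 2π√(I/(mgd)) = 2π√(1.130/(4.90 × 15.9 × 0.372)) = 1.24 s.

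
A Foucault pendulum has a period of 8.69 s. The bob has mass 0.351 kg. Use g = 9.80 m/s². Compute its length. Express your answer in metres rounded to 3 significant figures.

From T = 2π√(L/g), L = gT²/(4π²) = 9.80 × 8.690²/(4π²) = 18.7 m.

18.7 m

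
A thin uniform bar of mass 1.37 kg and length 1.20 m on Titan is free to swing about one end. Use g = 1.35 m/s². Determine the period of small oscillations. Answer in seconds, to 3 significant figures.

For a physical pendulum T = 2π√(I/(mgd)), with d = 0.6000 m from pivot to centre of mass.
I_cm = mL²/12 = 1.37 × 1.20²/12 = 0.1644 kg·m²; I = I_cm + md² = 0.1644 + 1.37 × 0.6000² = 0.6576 kg·m².
T = 2π√(0.6576/(1.37 × 1.35 × 0.6000)) = 4.84 s.

4.84 s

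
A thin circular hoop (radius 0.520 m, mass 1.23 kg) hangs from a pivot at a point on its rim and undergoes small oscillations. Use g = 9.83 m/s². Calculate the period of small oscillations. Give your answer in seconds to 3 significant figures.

2.04 s

I_cm = mr² = 0.3326 kg·m². The pivot is at distance d = 0.520 m from the centre of mass.
By the parallel-axis theorem, I = I_cm + md² = 0.3326 + 0.3326 = 0.6652 kg·m².
T = 2π√(I/(mgd)) = 2π√(0.6652/(1.23 × 9.83 × 0.520)) = 2.04 s.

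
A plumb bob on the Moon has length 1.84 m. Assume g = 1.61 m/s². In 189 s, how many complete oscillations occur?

28

T = 2π√(L/g) = 2π√(1.84/1.61) = 6.717 s.
Number of complete oscillations = ⌊189/6.717⌋ = ⌊28.14⌋ = 28.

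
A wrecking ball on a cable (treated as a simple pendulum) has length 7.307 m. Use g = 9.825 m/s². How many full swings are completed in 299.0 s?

55

T = 2π√(L/g) = 2π√(7.307/9.825) = 5.4186 s.
Number of complete oscillations = ⌊299.0/5.4186⌋ = ⌊55.181⌋ = 55.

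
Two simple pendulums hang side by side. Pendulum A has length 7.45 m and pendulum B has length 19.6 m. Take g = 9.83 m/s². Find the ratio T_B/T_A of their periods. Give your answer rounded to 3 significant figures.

T ∝ √L, so T_B/T_A = √(L_B/L_A) = √(19.6/7.45) = 1.62.

1.62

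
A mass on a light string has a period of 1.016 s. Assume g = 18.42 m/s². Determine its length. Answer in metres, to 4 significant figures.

From T = 2π√(L/g), L = gT²/(4π²) = 18.42 × 1.0160²/(4π²) = 0.4816 m.

0.4816 m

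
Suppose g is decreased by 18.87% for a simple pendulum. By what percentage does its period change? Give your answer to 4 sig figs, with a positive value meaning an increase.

11.02%

T ∝ 1/√g, so T'/T = 1/√(0.81130) = 1.1102.
Percentage change in T = (1.1102 − 1) × 100% = 11.02%.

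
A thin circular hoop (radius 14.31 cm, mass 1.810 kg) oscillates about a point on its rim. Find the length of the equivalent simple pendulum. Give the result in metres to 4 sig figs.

0.2862 m

The equivalent simple-pendulum length is L_eq = I/(md), where I is about the pivot and d = 0.14310 m.
I_cm = mR² = 0.037064 kg·m², so I = I_cm + md² = 0.037064 + 0.037064 = 0.074129 kg·m².
L_eq = 0.074129/(1.810 × 0.14310) = 0.2862 m.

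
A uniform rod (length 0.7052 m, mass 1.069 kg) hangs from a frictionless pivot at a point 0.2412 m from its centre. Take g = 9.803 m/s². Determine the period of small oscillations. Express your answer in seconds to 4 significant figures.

For a physical pendulum T = 2π√(I/(mgd)), with d = 0.24120 m from pivot to centre of mass.
I_cm = mL²/12 = 1.069 × 0.7052²/12 = 0.044302 kg·m²; I = I_cm + md² = 0.044302 + 1.069 × 0.24120² = 0.10649 kg·m².
T = 2π√(0.10649/(1.069 × 9.803 × 0.24120)) = 1.290 s.

1.290 s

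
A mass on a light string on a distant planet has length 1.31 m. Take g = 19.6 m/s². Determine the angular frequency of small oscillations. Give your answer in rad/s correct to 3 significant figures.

ω = √(g/L) = √(19.6/1.31) = 3.87 rad/s.

3.87 rad/s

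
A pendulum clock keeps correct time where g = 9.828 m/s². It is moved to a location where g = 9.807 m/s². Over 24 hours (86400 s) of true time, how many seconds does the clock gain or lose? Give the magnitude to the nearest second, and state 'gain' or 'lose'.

The clock's period scales as T ∝ 1/√g, so T'/T = √(9.828/9.807) = 1.00107.
In 86400 s of true time the clock registers 86400/1.00107 = 86307.6 s, so it loses 92 s.

lose 92 s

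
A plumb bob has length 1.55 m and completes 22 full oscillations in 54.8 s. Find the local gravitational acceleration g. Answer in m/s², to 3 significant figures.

9.86 m/s²

T = 54.8/22 = 2.491 s.
From T = 2π√(L/g), g = 4π²L/T² = 4π² × 1.55/2.491² = 9.86 m/s².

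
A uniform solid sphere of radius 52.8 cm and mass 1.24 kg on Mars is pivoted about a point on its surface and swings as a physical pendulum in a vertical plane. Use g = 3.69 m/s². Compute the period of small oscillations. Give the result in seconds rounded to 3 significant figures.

I_cm = (2/5)mr² = 0.1383 kg·m². The pivot is at distance d = 0.528 m from the centre of mass.
By the parallel-axis theorem, I = I_cm + md² = 0.1383 + 0.3457 = 0.4840 kg·m².
T = 2π√(I/(mgd)) = 2π√(0.4840/(1.24 × 3.69 × 0.528)) = 2.81 s.

2.81 s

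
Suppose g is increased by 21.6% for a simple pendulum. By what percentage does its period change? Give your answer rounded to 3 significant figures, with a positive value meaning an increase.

T ∝ 1/√g, so T'/T = 1/√(1.216) = 0.9068.
Percentage change in T = (0.9068 − 1) × 100% = -9.32%.

-9.32%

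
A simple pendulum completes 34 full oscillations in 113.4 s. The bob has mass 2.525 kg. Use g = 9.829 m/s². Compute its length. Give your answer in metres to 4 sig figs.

T = 113.4/34 = 3.3353 s.
From T = 2π√(L/g), L = gT²/(4π²) = 9.829 × 3.3353²/(4π²) = 2.770 m.

2.770 m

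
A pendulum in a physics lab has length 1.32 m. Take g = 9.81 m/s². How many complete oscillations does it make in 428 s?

185

T = 2π√(L/g) = 2π√(1.32/9.81) = 2.305 s.
Number of complete oscillations = ⌊428/2.305⌋ = ⌊185.7⌋ = 185.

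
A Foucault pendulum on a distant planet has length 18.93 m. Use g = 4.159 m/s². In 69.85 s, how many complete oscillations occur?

T = 2π√(L/g) = 2π√(18.93/4.159) = 13.405 s.
Number of complete oscillations = ⌊69.85/13.405⌋ = ⌊5.2108⌋ = 5.

5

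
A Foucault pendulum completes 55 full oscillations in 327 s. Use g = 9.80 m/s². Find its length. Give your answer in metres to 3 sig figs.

T = 327/55 = 5.945 s.
From T = 2π√(L/g), L = gT²/(4π²) = 9.80 × 5.945²/(4π²) = 8.77 m.

8.77 m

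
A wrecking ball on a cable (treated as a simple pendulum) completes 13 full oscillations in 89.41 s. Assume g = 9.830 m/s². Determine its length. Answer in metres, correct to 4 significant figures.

T = 89.41/13 = 6.8777 s.
From T = 2π√(L/g), L = gT²/(4π²) = 9.830 × 6.8777²/(4π²) = 11.78 m.

11.78 m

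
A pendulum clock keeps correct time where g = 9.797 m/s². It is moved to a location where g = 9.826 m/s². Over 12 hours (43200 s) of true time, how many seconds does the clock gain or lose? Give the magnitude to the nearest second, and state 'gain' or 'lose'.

gain 64 s

The clock's period scales as T ∝ 1/√g, so T'/T = √(9.797/9.826) = 0.998523.
In 43200 s of true time the clock registers 43200/0.998523 = 43263.9 s, so it gains 64 s.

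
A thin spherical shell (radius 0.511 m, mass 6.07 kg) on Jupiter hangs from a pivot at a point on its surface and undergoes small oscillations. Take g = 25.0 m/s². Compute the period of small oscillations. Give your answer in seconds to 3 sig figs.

I_cm = (2/3)mr² = 1.057 kg·m². The pivot is at distance d = 0.511 m from the centre of mass.
By the parallel-axis theorem, I = I_cm + md² = 1.057 + 1.585 = 2.642 kg·m².
T = 2π√(I/(mgd)) = 2π√(2.642/(6.07 × 25.0 × 0.511)) = 1.16 s.

1.16 s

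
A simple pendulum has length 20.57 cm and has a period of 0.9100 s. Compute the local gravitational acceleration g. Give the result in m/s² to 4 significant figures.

From T = 2π√(L/g), g = 4π²L/T² = 4π² × 0.2057/0.91000² = 9.806 m/s².

9.806 m/s²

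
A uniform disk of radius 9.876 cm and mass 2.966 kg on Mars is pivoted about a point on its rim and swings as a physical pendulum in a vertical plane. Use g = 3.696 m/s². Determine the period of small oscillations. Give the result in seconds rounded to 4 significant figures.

I_cm = ½mr² = 0.014464 kg·m². The pivot is at distance d = 0.09876 m from the centre of mass.
By the parallel-axis theorem, I = I_cm + md² = 0.014464 + 0.028929 = 0.043393 kg·m².
T = 2π√(I/(mgd)) = 2π√(0.043393/(2.966 × 3.696 × 0.09876)) = 1.258 s.

1.258 s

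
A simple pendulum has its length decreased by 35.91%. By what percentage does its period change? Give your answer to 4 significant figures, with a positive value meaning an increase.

-19.94%

T ∝ √L, so T'/T = √(0.64090) = 0.80056.
Percentage change in T = (0.80056 − 1) × 100% = -19.94%.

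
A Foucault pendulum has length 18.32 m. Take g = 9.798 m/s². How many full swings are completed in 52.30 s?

6

T = 2π√(L/g) = 2π√(18.32/9.798) = 8.5916 s.
Number of complete oscillations = ⌊52.30/8.5916⌋ = ⌊6.0873⌋ = 6.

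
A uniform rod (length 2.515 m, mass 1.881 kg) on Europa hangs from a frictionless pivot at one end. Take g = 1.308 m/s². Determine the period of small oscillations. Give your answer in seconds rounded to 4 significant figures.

7.114 s

For a physical pendulum T = 2π√(I/(mgd)), with d = 1.2575 m from pivot to centre of mass.
I_cm = mL²/12 = 1.881 × 2.515²/12 = 0.99148 kg·m²; I = I_cm + md² = 0.99148 + 1.881 × 1.2575² = 3.9659 kg·m².
T = 2π√(3.9659/(1.881 × 1.308 × 1.2575)) = 7.114 s.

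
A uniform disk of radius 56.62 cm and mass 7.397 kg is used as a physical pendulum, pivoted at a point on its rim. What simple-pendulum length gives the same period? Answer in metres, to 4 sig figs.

The equivalent simple-pendulum length is L_eq = I/(md), where I is about the pivot and d = 0.56620 m.
I_cm = ½mR² = 1.1857 kg·m², so I = I_cm + md² = 1.1857 + 2.3713 = 3.5570 kg·m².
L_eq = 3.5570/(7.397 × 0.56620) = 0.8493 m.

0.8493 m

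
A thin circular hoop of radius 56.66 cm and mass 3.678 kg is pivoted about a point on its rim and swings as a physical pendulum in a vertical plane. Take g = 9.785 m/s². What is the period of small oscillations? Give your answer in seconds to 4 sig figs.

I_cm = mr² = 1.1808 kg·m². The pivot is at distance d = 0.5666 m from the centre of mass.
By the parallel-axis theorem, I = I_cm + md² = 1.1808 + 1.1808 = 2.3615 kg·m².
T = 2π√(I/(mgd)) = 2π√(2.3615/(3.678 × 9.785 × 0.5666)) = 2.138 s.

2.138 s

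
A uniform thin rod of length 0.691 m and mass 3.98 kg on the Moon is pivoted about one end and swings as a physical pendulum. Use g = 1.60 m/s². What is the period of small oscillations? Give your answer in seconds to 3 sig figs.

For a physical pendulum T = 2π√(I/(mgd)), with d = 0.3455 m from pivot to centre of mass.
I_cm = mL²/12 = 3.98 × 0.691²/12 = 0.1584 kg·m²; I = I_cm + md² = 0.1584 + 3.98 × 0.3455² = 0.6335 kg·m².
T = 2π√(0.6335/(3.98 × 1.60 × 0.3455)) = 3.37 s.

3.37 s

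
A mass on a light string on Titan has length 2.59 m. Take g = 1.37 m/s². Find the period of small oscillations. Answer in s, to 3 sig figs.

T = 2π√(L/g) = 2π√(2.59/1.37) = 2π × 1.375 = 8.64 s.

8.64 s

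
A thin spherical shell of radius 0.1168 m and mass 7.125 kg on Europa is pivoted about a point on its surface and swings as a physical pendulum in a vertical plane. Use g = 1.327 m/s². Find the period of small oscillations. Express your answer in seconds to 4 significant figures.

I_cm = (2/3)mr² = 0.064801 kg·m². The pivot is at distance d = 0.1168 m from the centre of mass.
By the parallel-axis theorem, I = I_cm + md² = 0.064801 + 0.097201 = 0.16200 kg·m².
T = 2π√(I/(mgd)) = 2π√(0.16200/(7.125 × 1.327 × 0.1168)) = 2.407 s.

2.407 s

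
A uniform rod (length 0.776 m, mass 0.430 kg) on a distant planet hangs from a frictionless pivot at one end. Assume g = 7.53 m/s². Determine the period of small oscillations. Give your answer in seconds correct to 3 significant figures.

1.65 s

For a physical pendulum T = 2π√(I/(mgd)), with d = 0.3880 m from pivot to centre of mass.
I_cm = mL²/12 = 0.430 × 0.776²/12 = 0.02158 kg·m²; I = I_cm + md² = 0.02158 + 0.430 × 0.3880² = 0.08631 kg·m².
T = 2π√(0.08631/(0.430 × 7.53 × 0.3880)) = 1.65 s.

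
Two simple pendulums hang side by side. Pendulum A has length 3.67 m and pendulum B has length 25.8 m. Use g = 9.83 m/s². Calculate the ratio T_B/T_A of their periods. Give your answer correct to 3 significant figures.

2.65

T ∝ √L, so T_B/T_A = √(L_B/L_A) = √(25.8/3.67) = 2.65.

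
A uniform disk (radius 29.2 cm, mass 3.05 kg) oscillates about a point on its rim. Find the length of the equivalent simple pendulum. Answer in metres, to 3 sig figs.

The equivalent simple-pendulum length is L_eq = I/(md), where I is about the pivot and d = 0.2920 m.
I_cm = ½mR² = 0.1300 kg·m², so I = I_cm + md² = 0.1300 + 0.2601 = 0.3901 kg·m².
L_eq = 0.3901/(3.05 × 0.2920) = 0.438 m.

0.438 m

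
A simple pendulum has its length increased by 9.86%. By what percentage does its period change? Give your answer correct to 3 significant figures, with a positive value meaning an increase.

T ∝ √L, so T'/T = √(1.099) = 1.048.
Percentage change in T = (1.048 − 1) × 100% = 4.81%.

4.81%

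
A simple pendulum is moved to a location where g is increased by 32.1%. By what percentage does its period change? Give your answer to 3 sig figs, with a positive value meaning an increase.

T ∝ 1/√g, so T'/T = 1/√(1.321) = 0.8701.
Percentage change in T = (0.8701 − 1) × 100% = -13.0%.

-13.0%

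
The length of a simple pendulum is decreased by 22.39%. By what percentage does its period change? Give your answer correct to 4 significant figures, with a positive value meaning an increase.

-11.90%

T ∝ √L, so T'/T = √(0.77610) = 0.88097.
Percentage change in T = (0.88097 − 1) × 100% = -11.90%.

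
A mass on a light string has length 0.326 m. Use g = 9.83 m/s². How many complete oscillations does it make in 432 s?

T = 2π√(L/g) = 2π√(0.326/9.83) = 1.144 s.
Number of complete oscillations = ⌊432/1.144⌋ = ⌊377.5⌋ = 377.

377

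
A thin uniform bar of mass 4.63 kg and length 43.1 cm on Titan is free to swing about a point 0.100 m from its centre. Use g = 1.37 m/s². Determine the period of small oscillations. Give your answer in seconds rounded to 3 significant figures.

2.71 s

For a physical pendulum T = 2π√(I/(mgd)), with d = 0.1000 m from pivot to centre of mass.
I_cm = mL²/12 = 4.63 × 0.431²/12 = 0.07167 kg·m²; I = I_cm + md² = 0.07167 + 4.63 × 0.1000² = 0.1180 kg·m².
T = 2π√(0.1180/(4.63 × 1.37 × 0.1000)) = 2.71 s.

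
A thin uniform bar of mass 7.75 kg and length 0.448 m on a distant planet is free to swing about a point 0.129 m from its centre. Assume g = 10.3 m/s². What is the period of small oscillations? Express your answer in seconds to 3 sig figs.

0.996 s

For a physical pendulum T = 2π√(I/(mgd)), with d = 0.1290 m from pivot to centre of mass.
I_cm = mL²/12 = 7.75 × 0.448²/12 = 0.1296 kg·m²; I = I_cm + md² = 0.1296 + 7.75 × 0.1290² = 0.2586 kg·m².
T = 2π√(0.2586/(7.75 × 10.3 × 0.1290)) = 0.996 s.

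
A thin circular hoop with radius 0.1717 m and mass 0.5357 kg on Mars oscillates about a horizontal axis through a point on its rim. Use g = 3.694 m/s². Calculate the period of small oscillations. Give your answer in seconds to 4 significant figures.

I_cm = mr² = 0.015793 kg·m². The pivot is at distance d = 0.1717 m from the centre of mass.
By the parallel-axis theorem, I = I_cm + md² = 0.015793 + 0.015793 = 0.031586 kg·m².
T = 2π√(I/(mgd)) = 2π√(0.031586/(0.5357 × 3.694 × 0.1717)) = 1.916 s.

1.916 s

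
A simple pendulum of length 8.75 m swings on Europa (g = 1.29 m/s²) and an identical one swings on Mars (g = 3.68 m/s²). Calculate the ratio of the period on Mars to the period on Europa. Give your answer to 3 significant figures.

0.592

T ∝ 1/√g, so T₂/T₁ = √(g₁/g₂) = √(1.29/3.68) = 0.592.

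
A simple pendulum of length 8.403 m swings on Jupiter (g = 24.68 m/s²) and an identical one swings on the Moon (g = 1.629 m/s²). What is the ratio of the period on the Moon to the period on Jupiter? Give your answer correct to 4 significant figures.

T ∝ 1/√g, so T₂/T₁ = √(g₁/g₂) = √(24.68/1.629) = 3.892.

3.892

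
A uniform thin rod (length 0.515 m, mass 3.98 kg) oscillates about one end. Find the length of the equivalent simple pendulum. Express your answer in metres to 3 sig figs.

The equivalent simple-pendulum length is L_eq = I/(md), where I is about the pivot and d = 0.2575 m.
I_cm = (1/12)mL² = 0.08797 kg·m², so I = I_cm + md² = 0.08797 + 0.2639 = 0.3519 kg·m².
L_eq = 0.3519/(3.98 × 0.2575) = 0.343 m.

0.343 m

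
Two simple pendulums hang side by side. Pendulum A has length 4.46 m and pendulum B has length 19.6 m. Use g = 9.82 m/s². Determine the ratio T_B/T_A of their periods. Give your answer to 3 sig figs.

T ∝ √L, so T_B/T_A = √(L_B/L_A) = √(19.6/4.46) = 2.10.

2.10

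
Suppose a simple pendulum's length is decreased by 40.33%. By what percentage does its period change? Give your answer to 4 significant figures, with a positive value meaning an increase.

-22.75%

T ∝ √L, so T'/T = √(0.59670) = 0.77246.
Percentage change in T = (0.77246 − 1) × 100% = -22.75%.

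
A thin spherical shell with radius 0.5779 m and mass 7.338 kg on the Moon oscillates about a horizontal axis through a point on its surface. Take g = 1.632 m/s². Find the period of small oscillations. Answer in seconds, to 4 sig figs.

4.827 s

I_cm = (2/3)mr² = 1.6338 kg·m². The pivot is at distance d = 0.5779 m from the centre of mass.
By the parallel-axis theorem, I = I_cm + md² = 1.6338 + 2.4507 = 4.0844 kg·m².
T = 2π√(I/(mgd)) = 2π√(4.0844/(7.338 × 1.632 × 0.5779)) = 4.827 s.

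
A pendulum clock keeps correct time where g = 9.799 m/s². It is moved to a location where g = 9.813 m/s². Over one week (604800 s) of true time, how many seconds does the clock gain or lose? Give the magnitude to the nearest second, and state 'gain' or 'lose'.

gain 432 s

The clock's period scales as T ∝ 1/√g, so T'/T = √(9.799/9.813) = 0.999286.
In 604800 s of true time the clock registers 604800/0.999286 = 605231.9 s, so it gains 432 s.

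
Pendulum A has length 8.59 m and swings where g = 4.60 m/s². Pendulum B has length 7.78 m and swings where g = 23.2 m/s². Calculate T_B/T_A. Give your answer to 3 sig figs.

0.424

T = 2π√(L/g), so T_B/T_A = √((L_B/g_B)/(L_A/g_A)) = √((7.78/23.2)/(8.59/4.60)) = 0.424.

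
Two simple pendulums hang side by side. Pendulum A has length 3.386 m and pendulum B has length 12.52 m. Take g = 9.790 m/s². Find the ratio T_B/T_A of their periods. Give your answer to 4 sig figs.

T ∝ √L, so T_B/T_A = √(L_B/L_A) = √(12.52/3.386) = 1.923.

1.923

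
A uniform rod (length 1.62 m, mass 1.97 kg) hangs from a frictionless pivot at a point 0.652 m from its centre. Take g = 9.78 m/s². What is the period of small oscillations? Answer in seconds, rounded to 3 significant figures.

For a physical pendulum T = 2π√(I/(mgd)), with d = 0.6520 m from pivot to centre of mass.
I_cm = mL²/12 = 1.97 × 1.62²/12 = 0.4308 kg·m²; I = I_cm + md² = 0.4308 + 1.97 × 0.6520² = 1.268 kg·m².
T = 2π√(1.268/(1.97 × 9.78 × 0.6520)) = 2.00 s.

2.00 s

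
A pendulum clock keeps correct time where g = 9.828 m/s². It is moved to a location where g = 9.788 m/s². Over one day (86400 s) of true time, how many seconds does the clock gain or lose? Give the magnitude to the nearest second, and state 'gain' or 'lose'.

lose 176 s

The clock's period scales as T ∝ 1/√g, so T'/T = √(9.828/9.788) = 1.00204.
In 86400 s of true time the clock registers 86400/1.00204 = 86224.0 s, so it loses 176 s.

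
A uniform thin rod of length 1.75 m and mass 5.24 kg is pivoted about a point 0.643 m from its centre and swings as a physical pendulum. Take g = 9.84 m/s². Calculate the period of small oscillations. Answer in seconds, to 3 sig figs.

2.04 s

For a physical pendulum T = 2π√(I/(mgd)), with d = 0.6430 m from pivot to centre of mass.
I_cm = mL²/12 = 5.24 × 1.75²/12 = 1.337 kg·m²; I = I_cm + md² = 1.337 + 5.24 × 0.6430² = 3.504 kg·m².
T = 2π√(3.504/(5.24 × 9.84 × 0.6430)) = 2.04 s.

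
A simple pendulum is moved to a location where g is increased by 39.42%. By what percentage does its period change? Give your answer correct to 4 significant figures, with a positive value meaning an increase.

-15.31%

T ∝ 1/√g, so T'/T = 1/√(1.3942) = 0.84691.
Percentage change in T = (0.84691 − 1) × 100% = -15.31%.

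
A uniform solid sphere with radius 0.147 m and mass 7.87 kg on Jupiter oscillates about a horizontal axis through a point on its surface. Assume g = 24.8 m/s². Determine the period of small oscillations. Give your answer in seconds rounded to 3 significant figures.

I_cm = (2/5)mr² = 0.06803 kg·m². The pivot is at distance d = 0.147 m from the centre of mass.
By the parallel-axis theorem, I = I_cm + md² = 0.06803 + 0.1701 = 0.2381 kg·m².
T = 2π√(I/(mgd)) = 2π√(0.2381/(7.87 × 24.8 × 0.147)) = 0.572 s.

0.572 s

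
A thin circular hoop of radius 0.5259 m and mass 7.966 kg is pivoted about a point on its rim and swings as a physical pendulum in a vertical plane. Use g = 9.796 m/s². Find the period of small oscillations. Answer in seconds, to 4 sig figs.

2.059 s

I_cm = mr² = 2.2032 kg·m². The pivot is at distance d = 0.5259 m from the centre of mass.
By the parallel-axis theorem, I = I_cm + md² = 2.2032 + 2.2032 = 4.4063 kg·m².
T = 2π√(I/(mgd)) = 2π√(4.4063/(7.966 × 9.796 × 0.5259)) = 2.059 s.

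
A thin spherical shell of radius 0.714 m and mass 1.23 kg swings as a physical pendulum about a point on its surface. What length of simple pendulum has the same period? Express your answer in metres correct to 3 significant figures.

1.19 m

The equivalent simple-pendulum length is L_eq = I/(md), where I is about the pivot and d = 0.7140 m.
I_cm = (2/3)mR² = 0.4180 kg·m², so I = I_cm + md² = 0.4180 + 0.6270 = 1.045 kg·m².
L_eq = 1.045/(1.23 × 0.7140) = 1.19 m.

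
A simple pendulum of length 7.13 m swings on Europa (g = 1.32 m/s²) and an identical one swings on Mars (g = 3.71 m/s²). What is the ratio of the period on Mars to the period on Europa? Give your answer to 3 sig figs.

0.596

T ∝ 1/√g, so T₂/T₁ = √(g₁/g₂) = √(1.32/3.71) = 0.596.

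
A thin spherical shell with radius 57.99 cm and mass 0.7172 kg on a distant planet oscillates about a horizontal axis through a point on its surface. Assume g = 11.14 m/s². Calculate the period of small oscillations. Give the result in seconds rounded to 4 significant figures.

I_cm = (2/3)mr² = 0.16079 kg·m². The pivot is at distance d = 0.5799 m from the centre of mass.
By the parallel-axis theorem, I = I_cm + md² = 0.16079 + 0.24118 = 0.40197 kg·m².
T = 2π√(I/(mgd)) = 2π√(0.40197/(0.7172 × 11.14 × 0.5799)) = 1.851 s.

1.851 s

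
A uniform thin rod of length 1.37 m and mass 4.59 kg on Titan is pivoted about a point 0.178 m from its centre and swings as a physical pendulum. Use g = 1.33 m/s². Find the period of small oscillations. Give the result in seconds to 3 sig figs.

5.60 s

For a physical pendulum T = 2π√(I/(mgd)), with d = 0.1780 m from pivot to centre of mass.
I_cm = mL²/12 = 4.59 × 1.37²/12 = 0.7179 kg·m²; I = I_cm + md² = 0.7179 + 4.59 × 0.1780² = 0.8633 kg·m².
T = 2π√(0.8633/(4.59 × 1.33 × 0.1780)) = 5.60 s.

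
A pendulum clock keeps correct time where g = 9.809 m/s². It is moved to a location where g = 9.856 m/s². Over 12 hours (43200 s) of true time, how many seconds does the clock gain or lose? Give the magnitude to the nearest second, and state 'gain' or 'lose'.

gain 103 s

The clock's period scales as T ∝ 1/√g, so T'/T = √(9.809/9.856) = 0.997613.
In 43200 s of true time the clock registers 43200/0.997613 = 43303.4 s, so it gains 103 s.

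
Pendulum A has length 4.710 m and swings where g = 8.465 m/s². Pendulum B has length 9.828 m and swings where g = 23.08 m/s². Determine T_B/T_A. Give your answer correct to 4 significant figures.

T = 2π√(L/g), so T_B/T_A = √((L_B/g_B)/(L_A/g_A)) = √((9.828/23.08)/(4.710/8.465)) = 0.8748.

0.8748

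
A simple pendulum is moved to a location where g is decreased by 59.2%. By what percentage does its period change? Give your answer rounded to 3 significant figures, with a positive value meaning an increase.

T ∝ 1/√g, so T'/T = 1/√(0.4080) = 1.566.
Percentage change in T = (1.566 − 1) × 100% = 56.6%.

56.6%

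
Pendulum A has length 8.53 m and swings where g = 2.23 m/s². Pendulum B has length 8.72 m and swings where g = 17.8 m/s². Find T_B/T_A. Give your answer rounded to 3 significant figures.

T = 2π√(L/g), so T_B/T_A = √((L_B/g_B)/(L_A/g_A)) = √((8.72/17.8)/(8.53/2.23)) = 0.358.

0.358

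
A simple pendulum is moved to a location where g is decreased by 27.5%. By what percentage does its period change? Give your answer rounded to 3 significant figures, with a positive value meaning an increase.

17.4%

T ∝ 1/√g, so T'/T = 1/√(0.7250) = 1.174.
Percentage change in T = (1.174 − 1) × 100% = 17.4%.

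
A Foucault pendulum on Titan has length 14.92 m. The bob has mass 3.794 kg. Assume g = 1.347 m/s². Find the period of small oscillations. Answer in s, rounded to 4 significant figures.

T = 2π√(L/g) = 2π√(14.92/1.347) = 2π × 3.3281 = 20.91 s.

20.91 s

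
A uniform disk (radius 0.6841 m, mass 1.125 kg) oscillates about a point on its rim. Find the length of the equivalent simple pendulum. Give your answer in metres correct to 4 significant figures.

1.026 m

The equivalent simple-pendulum length is L_eq = I/(md), where I is about the pivot and d = 0.68410 m.
I_cm = ½mR² = 0.26325 kg·m², so I = I_cm + md² = 0.26325 + 0.52649 = 0.78974 kg·m².
L_eq = 0.78974/(1.125 × 0.68410) = 1.026 m.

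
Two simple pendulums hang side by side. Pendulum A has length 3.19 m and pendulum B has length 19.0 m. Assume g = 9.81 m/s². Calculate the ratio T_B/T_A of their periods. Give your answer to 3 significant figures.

2.44

T ∝ √L, so T_B/T_A = √(L_B/L_A) = √(19.0/3.19) = 2.44.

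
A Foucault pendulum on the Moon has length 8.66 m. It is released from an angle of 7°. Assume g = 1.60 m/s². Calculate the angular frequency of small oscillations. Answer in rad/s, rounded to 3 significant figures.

0.430 rad/s

ω = √(g/L) = √(1.60/8.66) = 0.430 rad/s.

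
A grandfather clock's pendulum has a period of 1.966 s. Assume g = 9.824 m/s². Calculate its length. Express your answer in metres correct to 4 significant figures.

From T = 2π√(L/g), L = gT²/(4π²) = 9.824 × 1.9660²/(4π²) = 0.9618 m.

0.9618 m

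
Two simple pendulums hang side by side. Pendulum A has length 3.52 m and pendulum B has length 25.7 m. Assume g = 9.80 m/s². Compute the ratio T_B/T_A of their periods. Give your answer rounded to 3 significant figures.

2.70

T ∝ √L, so T_B/T_A = √(L_B/L_A) = √(25.7/3.52) = 2.70.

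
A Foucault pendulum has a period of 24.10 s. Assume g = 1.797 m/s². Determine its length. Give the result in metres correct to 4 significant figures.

26.44 m

From T = 2π√(L/g), L = gT²/(4π²) = 1.797 × 24.100²/(4π²) = 26.44 m.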